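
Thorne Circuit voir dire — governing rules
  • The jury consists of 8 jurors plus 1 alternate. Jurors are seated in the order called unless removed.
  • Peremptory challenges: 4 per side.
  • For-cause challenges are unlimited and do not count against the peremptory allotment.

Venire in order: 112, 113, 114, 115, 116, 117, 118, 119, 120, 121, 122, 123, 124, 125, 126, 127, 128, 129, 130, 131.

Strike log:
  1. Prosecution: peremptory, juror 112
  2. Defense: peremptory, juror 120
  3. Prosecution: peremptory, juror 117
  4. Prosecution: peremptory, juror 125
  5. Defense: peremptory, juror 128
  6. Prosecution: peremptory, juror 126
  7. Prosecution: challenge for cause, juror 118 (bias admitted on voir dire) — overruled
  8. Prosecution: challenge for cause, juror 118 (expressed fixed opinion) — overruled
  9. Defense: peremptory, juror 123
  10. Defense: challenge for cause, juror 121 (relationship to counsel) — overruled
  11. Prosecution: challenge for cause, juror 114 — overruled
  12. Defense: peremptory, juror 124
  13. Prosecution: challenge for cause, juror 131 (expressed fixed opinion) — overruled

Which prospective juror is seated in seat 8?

Removed: #112, #117, #120, #123, #124, #125, #126, #128. (#114, #118, #121, #131 stay — for-cause denied.)
Seating in order: seats 1–8 → #113, #114, #115, #116, #118, #119, #121, #122; alternates → #127.
So seat 8 is #122.

122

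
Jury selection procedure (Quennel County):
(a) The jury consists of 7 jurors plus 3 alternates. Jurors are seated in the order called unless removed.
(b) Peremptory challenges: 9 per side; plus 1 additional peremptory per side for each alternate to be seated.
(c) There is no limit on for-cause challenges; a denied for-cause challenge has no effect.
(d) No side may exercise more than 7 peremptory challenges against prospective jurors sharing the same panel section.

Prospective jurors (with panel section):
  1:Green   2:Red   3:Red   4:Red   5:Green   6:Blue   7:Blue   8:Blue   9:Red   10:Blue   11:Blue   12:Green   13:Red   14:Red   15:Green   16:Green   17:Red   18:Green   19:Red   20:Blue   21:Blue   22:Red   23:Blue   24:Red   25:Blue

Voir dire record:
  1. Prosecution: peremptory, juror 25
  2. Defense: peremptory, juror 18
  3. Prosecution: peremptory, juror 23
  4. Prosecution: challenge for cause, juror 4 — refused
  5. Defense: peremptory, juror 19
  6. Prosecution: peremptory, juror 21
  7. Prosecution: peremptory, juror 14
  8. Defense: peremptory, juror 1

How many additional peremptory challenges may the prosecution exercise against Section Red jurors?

6

Prosecution peremptories so far: #25, #23, #21, #14 — 4 of 12 used, 8 left overall.
Against Section Red: #14 — 1 used; per-section cap 7 leaves 6.
Binding limit: min(8, 6) = 6.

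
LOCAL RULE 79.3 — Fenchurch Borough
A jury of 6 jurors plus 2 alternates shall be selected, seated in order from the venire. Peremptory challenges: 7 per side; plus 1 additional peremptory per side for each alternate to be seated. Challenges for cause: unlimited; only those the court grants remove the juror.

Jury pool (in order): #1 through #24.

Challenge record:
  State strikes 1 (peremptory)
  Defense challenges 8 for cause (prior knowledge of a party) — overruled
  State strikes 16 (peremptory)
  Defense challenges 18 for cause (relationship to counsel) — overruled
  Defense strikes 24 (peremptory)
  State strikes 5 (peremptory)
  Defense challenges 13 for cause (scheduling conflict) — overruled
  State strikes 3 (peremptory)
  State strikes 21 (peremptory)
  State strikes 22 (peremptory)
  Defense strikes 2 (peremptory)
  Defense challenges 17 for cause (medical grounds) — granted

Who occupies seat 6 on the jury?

Removed: #1, #2, #3, #5, #16, #17, #21, #22, #24. (#8, #13, #18 stay — for-cause denied.)
Seating in order: seats 1–6 → #4, #6, #7, #8, #9, #10; alternates → #11, #12.
So seat 6 is #10.

10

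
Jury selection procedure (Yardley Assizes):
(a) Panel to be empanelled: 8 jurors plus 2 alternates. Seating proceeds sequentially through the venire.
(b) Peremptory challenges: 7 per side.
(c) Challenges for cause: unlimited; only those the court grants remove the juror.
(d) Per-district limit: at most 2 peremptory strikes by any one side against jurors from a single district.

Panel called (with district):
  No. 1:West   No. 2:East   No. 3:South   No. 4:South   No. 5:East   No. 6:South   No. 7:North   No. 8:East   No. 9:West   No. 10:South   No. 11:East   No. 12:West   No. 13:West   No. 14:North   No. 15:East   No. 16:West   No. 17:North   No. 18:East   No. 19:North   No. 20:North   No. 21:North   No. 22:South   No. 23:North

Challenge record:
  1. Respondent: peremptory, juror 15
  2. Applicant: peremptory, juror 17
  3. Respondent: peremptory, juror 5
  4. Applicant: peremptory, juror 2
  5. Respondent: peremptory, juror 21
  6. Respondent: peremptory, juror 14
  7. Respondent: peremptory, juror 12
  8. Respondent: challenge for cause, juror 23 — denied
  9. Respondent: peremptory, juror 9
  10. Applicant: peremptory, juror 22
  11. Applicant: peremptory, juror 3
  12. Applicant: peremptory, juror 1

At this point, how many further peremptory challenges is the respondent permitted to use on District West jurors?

Respondent peremptories so far: #15, #5, #21, #14, #12, #9 — 6 of 7 used, 1 left overall.
Against District West: #12, #9 — 2 used; per-district cap 2 leaves 0.
Binding limit: min(1, 0) = 0.

0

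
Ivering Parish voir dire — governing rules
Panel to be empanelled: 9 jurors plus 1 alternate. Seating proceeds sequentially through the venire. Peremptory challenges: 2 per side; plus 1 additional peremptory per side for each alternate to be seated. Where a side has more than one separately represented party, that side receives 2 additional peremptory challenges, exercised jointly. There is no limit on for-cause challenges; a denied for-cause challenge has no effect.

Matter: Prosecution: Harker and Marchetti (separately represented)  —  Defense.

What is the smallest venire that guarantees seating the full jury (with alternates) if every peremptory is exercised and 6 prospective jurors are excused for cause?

Seats to fill: 9 + 1 alternates = 10.
Peremptories — Prosecution: 2 + 1×1 + 2 = 5; Defense: 2 + 1×1 = 3; total 8.
For-cause removals: 6.
Minimum venire: 10 + 8 + 6 = 24.

24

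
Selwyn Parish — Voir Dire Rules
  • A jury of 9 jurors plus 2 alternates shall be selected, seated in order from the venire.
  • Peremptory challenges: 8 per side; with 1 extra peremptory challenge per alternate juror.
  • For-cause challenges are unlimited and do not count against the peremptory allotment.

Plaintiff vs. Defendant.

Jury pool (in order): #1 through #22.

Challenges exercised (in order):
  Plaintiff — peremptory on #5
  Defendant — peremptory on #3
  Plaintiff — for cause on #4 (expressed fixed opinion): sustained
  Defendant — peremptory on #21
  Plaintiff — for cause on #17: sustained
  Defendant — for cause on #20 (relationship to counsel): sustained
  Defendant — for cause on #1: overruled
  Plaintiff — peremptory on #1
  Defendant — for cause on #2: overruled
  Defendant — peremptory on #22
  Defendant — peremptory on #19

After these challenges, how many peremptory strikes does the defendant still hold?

6

Defendant allotment: 8 base + 1 × 2 alternates = 10.
Defendant peremptories used: #3, #21, #22, #19 — 4 (for-cause on #20, #1, #2 don't count).
Remaining: 10 − 4 = 6.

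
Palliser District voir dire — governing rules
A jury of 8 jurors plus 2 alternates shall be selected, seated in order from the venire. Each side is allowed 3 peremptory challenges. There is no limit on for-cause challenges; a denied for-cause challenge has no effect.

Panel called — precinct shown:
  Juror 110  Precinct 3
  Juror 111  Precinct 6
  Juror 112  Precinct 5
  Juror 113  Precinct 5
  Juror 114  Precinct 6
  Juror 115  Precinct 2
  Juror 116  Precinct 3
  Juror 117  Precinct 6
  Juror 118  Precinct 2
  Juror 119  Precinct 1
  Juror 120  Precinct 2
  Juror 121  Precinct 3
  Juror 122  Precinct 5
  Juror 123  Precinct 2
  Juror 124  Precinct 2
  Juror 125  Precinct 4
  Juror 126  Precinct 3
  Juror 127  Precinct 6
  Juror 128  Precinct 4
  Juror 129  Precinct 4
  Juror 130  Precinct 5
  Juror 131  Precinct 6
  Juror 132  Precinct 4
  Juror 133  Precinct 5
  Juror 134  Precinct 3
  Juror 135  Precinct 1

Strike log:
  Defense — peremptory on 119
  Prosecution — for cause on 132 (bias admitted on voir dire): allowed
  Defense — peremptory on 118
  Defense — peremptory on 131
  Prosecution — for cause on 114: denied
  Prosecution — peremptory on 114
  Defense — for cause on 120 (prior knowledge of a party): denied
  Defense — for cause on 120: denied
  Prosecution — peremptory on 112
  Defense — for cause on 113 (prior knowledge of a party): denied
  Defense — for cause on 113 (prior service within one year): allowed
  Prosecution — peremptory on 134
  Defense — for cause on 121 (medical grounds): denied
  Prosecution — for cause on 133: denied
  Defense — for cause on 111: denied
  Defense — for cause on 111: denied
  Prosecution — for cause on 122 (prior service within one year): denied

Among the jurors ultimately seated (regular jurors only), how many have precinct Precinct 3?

3

Removed: #112, #113, #114, #118, #119, #131, #132, #134.
Seated jurors 1–8: #110, #111, #115, #116, #117, #120, #121, #122 (alternates #123, #124 not counted).
Of those, in Precinct 3: #110, #116, #121 → 3.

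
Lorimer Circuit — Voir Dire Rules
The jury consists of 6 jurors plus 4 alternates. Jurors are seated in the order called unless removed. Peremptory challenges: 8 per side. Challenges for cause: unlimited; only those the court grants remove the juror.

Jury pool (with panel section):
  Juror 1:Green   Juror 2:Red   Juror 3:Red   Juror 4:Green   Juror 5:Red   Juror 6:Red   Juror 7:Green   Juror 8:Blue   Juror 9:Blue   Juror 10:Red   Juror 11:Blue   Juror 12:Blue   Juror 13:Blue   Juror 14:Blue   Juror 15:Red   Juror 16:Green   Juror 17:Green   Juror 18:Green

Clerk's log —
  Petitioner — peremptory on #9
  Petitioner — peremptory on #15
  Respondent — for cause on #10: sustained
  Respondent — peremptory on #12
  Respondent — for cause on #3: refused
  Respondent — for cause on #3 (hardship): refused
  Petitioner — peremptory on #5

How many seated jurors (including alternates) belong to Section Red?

Removed: #5, #9, #10, #12, #15.
Seated (10 incl. alternates): #1, #2, #3, #4, #6, #7, #8, #11, #13, #14.
Of those, in Section Red: #2, #3, #6 → 3.

3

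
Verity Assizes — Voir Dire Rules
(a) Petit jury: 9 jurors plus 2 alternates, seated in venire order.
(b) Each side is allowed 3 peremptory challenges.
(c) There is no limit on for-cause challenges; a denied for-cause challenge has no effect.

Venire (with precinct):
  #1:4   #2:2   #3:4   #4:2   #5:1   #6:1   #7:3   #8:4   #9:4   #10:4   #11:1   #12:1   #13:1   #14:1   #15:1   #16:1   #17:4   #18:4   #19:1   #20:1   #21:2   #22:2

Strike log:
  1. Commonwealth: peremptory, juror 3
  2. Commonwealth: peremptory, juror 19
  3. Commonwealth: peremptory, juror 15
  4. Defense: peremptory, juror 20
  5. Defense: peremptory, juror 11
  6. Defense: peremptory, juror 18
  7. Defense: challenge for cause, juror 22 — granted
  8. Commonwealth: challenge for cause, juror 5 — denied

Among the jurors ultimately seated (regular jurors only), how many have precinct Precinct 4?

4

Removed: #3, #11, #15, #18, #19, #20, #22.
Seated jurors 1–9: #1, #2, #4, #5, #6, #7, #8, #9, #10 (alternates #12, #13 not counted).
Of those, in Precinct 4: #1, #8, #9, #10 → 4.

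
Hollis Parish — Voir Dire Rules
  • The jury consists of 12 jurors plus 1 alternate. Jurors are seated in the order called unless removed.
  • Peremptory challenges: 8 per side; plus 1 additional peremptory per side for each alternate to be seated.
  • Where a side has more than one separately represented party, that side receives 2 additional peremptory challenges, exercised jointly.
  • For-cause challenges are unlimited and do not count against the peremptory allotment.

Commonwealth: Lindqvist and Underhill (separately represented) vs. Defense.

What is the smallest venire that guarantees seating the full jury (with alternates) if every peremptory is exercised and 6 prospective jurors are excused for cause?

39

Seats to fill: 12 + 1 alternates = 13.
Peremptories — Commonwealth: 8 + 1×1 + 2 = 11; Defense: 8 + 1×1 = 9; total 20.
For-cause removals: 6.
Minimum venire: 13 + 20 + 6 = 39.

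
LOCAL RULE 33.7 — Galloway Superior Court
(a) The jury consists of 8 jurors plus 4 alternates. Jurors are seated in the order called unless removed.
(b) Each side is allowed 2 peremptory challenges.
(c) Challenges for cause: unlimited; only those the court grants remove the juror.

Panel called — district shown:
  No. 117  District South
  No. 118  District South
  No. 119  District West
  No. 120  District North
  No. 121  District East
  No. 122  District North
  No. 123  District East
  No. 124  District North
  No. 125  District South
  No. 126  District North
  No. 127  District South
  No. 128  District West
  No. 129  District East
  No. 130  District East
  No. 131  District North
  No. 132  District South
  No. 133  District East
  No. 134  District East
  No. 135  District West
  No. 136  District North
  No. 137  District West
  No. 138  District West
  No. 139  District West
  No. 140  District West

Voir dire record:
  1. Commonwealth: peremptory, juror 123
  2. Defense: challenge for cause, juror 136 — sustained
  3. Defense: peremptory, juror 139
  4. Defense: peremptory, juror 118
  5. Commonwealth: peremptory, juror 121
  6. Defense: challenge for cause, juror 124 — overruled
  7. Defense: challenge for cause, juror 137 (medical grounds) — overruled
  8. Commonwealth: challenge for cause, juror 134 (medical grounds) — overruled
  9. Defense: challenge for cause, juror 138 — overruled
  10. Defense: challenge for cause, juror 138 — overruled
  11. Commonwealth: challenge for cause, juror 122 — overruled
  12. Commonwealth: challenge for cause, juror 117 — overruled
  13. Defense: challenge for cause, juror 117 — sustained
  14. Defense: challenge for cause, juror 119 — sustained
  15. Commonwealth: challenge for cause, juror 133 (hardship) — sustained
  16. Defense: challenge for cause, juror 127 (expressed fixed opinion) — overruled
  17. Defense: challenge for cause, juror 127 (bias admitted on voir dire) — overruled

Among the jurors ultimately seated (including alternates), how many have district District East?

3

Removed: #117, #118, #119, #121, #123, #133, #136, #139.
Seated (12 incl. alternates): #120, #122, #124, #125, #126, #127, #128, #129, #130, #131, #132, #134.
Of those, in District East: #129, #130, #134 → 3.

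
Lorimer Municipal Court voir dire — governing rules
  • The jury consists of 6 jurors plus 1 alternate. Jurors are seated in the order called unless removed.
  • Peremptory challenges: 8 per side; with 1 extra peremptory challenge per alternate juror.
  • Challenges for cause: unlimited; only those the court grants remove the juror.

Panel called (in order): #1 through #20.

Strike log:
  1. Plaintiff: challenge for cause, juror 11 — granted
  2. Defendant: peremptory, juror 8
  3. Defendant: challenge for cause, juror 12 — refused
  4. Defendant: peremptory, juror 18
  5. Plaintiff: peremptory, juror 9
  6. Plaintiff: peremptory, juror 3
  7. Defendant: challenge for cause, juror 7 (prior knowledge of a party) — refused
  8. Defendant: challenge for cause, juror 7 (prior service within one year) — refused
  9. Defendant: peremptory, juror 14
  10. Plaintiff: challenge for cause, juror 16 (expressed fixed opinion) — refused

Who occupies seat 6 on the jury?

7

Removed: #3, #8, #9, #11, #14, #18. (#7, #12, #16 stay — for-cause denied.)
Seating in order: seats 1–6 → #1, #2, #4, #5, #6, #7; alternates → #10.
So seat 6 is #7.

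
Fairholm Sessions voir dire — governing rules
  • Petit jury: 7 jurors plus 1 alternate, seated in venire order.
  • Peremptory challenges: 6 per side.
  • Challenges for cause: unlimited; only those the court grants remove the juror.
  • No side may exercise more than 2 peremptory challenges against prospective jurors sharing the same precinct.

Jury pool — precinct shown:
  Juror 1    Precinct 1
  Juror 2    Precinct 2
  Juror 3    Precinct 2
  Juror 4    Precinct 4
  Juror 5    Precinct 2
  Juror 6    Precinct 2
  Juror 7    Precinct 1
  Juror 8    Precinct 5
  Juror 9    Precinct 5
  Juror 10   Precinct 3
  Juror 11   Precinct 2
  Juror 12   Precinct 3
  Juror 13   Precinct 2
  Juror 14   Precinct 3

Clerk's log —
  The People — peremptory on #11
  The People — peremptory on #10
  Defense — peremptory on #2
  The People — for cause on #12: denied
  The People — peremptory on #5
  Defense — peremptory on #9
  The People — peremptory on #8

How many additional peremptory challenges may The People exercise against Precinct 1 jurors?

The People peremptories so far: #11, #10, #5, #8 — 4 of 6 used, 2 left overall.
Against Precinct 1: none yet — per-precinct cap 2 leaves 2.
Binding limit: min(2, 2) = 2.

2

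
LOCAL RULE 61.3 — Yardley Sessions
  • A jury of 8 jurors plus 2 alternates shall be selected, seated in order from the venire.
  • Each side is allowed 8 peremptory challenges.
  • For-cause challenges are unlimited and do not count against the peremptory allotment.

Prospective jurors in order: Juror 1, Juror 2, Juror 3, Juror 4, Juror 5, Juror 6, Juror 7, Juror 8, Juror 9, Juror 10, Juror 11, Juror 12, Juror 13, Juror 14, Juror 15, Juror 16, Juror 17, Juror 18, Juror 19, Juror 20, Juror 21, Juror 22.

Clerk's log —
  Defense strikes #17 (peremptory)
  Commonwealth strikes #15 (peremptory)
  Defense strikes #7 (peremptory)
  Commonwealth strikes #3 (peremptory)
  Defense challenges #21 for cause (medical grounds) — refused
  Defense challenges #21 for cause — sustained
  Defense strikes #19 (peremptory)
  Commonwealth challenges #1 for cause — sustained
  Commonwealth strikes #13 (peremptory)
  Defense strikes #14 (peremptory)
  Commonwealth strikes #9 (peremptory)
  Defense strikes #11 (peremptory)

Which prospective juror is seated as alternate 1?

18

Removed: #1, #3, #7, #9, #11, #13, #14, #15, #17, #19, #21.
Seating in order: seats 1–8 → #2, #4, #5, #6, #8, #10, #12, #16; alternates → #18, #20.
So alternate 1 is #18.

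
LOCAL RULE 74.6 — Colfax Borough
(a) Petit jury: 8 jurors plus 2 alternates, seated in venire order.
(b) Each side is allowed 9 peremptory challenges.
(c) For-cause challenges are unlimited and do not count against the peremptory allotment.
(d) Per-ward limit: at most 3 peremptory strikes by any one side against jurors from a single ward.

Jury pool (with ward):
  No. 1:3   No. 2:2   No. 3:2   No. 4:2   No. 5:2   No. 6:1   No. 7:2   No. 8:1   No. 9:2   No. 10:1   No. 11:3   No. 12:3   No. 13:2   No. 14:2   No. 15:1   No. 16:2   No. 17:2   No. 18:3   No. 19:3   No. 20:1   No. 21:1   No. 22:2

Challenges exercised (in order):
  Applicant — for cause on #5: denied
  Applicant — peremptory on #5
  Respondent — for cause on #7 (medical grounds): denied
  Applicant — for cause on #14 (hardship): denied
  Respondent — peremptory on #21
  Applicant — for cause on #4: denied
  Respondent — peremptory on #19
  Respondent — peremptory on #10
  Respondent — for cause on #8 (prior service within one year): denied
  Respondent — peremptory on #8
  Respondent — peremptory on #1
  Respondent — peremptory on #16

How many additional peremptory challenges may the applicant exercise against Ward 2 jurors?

Applicant peremptories so far: #5 — 1 of 9 used, 8 left overall.
Against Ward 2: #5 — 1 used; per-ward cap 3 leaves 2.
Binding limit: min(8, 2) = 2.

2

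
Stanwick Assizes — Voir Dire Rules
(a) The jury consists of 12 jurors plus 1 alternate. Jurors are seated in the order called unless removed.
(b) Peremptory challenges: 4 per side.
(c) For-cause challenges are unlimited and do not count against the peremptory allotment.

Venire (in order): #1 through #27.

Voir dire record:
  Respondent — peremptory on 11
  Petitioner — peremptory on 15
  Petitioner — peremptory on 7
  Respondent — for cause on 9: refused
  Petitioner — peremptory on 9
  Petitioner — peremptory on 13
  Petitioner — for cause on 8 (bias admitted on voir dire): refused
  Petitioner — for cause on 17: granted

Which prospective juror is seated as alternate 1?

19

Removed: #7, #9, #11, #13, #15, #17. (#8 stays — for-cause denied.)
Filling seats in venire order through position 13: #1, #2, #3, #4, #5, #6, #8, #10, #12, #14, #16, #18, #19.
So alternate 1 is #19.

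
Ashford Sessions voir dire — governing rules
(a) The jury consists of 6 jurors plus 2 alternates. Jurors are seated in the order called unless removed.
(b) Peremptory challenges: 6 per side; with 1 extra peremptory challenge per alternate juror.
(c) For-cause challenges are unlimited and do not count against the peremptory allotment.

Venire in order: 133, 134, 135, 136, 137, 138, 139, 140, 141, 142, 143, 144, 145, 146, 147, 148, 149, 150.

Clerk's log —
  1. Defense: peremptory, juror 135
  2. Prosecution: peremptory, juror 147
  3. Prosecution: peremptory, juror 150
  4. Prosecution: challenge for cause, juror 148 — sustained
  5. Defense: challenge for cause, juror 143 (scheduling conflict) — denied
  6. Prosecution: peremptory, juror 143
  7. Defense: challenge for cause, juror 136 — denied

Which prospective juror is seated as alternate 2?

141

Removed: #135, #143, #147, #148, #150. (#136 stays — for-cause denied.)
Filling seats in venire order through position 8: #133, #134, #136, #137, #138, #139, #140, #141.
So alternate 2 is #141.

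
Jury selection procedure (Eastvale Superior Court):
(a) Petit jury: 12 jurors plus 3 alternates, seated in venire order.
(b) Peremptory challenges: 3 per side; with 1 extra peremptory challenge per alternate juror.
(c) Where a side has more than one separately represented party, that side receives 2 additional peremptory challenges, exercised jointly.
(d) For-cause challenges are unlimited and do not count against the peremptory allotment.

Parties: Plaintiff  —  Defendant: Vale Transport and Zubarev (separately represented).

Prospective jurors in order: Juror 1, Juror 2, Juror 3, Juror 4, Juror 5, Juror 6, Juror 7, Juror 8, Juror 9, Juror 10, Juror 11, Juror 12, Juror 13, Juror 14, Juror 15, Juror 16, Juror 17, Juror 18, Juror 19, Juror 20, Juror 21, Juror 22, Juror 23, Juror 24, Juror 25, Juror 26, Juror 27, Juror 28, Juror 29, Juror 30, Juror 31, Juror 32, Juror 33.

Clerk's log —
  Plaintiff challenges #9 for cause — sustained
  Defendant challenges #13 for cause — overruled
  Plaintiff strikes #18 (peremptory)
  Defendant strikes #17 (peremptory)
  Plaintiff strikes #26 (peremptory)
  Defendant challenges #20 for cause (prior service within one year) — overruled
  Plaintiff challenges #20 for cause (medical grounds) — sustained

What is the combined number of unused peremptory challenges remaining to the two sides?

Plaintiff allotment: 3 base + 1 × 3 alternates = 6. Defendant allotment: 3 base + 1 × 3 alternates + 2 multi-party = 8.
Plaintiff peremptories used: #18, #26 — 2 (for-cause on #9, #20 don't count).
Defendant peremptories used: #17 — 1 (for-cause on #13, #20 don't count).
Remaining: (6 − 2) + (8 − 1) = 11.

11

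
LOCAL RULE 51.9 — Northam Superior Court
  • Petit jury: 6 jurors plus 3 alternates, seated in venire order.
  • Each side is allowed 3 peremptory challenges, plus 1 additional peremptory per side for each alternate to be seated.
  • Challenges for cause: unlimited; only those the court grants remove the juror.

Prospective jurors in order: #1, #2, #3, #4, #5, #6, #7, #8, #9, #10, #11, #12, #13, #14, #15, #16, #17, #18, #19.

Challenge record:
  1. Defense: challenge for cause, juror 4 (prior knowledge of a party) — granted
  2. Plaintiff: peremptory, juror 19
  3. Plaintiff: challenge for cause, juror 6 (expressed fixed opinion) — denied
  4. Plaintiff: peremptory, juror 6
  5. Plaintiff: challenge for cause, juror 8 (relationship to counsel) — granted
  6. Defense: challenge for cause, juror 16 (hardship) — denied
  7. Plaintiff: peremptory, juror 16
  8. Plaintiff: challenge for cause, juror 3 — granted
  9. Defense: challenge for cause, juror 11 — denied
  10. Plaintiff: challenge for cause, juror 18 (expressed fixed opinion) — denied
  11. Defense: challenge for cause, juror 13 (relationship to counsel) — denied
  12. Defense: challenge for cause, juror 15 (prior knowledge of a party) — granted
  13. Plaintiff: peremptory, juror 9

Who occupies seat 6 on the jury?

11

Removed: #3, #4, #6, #8, #9, #15, #16, #19. (#11, #13, #18 stay — for-cause denied.)
Seating in order: seats 1–6 → #1, #2, #5, #7, #10, #11; alternates → #12, #13, #14.
So seat 6 is #11.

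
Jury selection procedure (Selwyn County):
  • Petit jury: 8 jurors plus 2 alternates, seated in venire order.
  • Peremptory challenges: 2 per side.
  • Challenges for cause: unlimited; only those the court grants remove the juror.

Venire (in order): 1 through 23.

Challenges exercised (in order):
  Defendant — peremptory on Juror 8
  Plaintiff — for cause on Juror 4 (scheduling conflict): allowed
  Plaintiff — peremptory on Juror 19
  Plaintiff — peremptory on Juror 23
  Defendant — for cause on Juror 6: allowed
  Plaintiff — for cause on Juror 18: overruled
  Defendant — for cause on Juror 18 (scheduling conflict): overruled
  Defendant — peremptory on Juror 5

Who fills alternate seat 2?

Removed: #4, #5, #6, #8, #19, #23. (#18 stays — for-cause denied.)
Seating in order: seats 1–8 → #1, #2, #3, #7, #9, #10, #11, #12; alternates → #13, #14.
So alternate 2 is #14.

14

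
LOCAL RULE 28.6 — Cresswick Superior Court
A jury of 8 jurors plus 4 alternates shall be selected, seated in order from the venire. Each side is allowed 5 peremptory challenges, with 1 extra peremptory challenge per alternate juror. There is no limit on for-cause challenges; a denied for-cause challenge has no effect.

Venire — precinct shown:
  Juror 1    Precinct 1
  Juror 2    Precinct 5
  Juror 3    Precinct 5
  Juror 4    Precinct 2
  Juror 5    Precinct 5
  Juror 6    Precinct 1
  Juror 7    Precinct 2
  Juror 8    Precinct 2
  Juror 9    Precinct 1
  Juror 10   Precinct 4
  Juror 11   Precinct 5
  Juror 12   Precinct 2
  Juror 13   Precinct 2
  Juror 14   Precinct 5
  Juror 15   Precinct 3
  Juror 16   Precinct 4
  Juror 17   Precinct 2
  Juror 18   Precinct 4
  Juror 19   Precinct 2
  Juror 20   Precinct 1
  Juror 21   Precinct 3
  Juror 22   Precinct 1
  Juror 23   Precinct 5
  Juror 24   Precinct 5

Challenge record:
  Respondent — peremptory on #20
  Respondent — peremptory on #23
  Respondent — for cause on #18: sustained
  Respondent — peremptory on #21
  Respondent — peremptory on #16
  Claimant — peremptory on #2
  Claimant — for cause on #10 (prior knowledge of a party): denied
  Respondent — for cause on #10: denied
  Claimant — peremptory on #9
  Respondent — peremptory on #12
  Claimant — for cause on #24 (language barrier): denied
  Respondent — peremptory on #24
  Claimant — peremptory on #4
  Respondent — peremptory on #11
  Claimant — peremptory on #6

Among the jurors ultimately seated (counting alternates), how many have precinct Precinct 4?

Removed: #2, #4, #6, #9, #11, #12, #16, #18, #20, #21, #23, #24.
Seated (12 incl. alternates): #1, #3, #5, #7, #8, #10, #13, #14, #15, #17, #19, #22.
Of those, in Precinct 4: #10 → 1.

1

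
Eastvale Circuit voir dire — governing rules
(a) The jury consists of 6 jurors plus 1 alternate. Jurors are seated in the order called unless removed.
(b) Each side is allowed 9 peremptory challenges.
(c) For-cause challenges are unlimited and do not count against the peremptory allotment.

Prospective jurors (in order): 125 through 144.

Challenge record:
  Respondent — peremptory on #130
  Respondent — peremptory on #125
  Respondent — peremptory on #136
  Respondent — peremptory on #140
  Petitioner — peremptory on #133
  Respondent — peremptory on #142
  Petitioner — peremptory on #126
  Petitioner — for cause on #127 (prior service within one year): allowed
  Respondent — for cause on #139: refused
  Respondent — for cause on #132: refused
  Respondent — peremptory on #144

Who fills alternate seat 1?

137

Removed: #125, #126, #127, #130, #133, #136, #140, #142, #144. (#132, #139 stay — for-cause denied.)
Seating in order: seats 1–6 → #128, #129, #131, #132, #134, #135; alternates → #137.
So alternate 1 is #137.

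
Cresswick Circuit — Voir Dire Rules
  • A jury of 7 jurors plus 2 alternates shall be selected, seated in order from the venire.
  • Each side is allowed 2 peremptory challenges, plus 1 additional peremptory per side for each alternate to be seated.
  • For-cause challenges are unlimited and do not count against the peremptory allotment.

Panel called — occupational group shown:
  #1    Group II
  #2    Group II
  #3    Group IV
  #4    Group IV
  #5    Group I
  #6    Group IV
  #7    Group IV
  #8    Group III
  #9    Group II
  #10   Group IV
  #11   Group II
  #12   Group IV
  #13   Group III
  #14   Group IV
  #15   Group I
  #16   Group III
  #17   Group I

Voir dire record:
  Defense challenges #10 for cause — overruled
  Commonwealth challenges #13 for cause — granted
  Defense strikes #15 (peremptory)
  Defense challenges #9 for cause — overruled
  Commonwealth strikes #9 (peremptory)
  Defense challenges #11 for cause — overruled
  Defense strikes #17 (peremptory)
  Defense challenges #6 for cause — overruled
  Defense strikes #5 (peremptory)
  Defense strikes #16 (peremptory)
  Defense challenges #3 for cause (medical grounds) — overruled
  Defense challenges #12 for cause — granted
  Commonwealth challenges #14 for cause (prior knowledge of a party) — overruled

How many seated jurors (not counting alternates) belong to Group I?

Removed: #5, #9, #12, #13, #15, #16, #17.
Seated jurors 1–7: #1, #2, #3, #4, #6, #7, #8 (alternates #10, #11 not counted).
None of those are in Group I → 0.

0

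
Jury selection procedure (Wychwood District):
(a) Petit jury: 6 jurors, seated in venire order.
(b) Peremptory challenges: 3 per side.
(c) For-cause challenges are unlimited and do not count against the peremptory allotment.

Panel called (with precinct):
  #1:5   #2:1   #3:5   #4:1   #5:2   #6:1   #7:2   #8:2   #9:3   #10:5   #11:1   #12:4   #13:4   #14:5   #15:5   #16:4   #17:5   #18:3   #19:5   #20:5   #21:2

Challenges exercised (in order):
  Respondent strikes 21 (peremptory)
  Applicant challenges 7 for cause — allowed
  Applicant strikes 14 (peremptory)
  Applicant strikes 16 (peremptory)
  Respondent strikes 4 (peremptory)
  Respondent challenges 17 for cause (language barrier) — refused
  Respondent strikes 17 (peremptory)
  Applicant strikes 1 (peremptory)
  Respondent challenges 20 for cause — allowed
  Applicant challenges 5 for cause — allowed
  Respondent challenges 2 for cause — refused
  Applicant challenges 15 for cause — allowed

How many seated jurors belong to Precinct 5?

Removed: #1, #4, #5, #7, #14, #15, #16, #17, #20, #21.
Seated jurors 1–6: #2, #3, #6, #8, #9, #10.
Of those, in Precinct 5: #3, #10 → 2.

2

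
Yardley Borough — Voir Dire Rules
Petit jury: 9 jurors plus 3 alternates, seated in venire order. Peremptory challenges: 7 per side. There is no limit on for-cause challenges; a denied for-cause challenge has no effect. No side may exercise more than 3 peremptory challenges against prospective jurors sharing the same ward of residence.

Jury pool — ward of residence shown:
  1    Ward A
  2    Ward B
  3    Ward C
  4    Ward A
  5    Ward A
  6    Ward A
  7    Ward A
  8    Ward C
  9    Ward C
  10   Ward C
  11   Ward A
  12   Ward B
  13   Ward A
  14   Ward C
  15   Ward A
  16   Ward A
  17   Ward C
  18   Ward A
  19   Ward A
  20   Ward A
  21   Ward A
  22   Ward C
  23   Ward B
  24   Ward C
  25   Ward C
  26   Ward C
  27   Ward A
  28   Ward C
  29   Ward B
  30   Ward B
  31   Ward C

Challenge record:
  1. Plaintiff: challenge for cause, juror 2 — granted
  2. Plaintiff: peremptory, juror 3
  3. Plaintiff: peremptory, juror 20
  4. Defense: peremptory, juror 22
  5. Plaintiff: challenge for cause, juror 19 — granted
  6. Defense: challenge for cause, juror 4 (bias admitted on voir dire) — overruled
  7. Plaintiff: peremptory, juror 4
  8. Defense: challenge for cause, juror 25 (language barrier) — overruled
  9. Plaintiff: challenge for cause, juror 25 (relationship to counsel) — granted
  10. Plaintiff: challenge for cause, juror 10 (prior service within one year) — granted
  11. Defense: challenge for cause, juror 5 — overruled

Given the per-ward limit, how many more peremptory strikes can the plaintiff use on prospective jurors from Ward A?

Plaintiff peremptories so far: #3, #20, #4 — 3 of 7 used, 4 left overall.
Against Ward A: #20, #4 — 2 used; per-ward cap 3 leaves 1.
Binding limit: min(4, 1) = 1.

1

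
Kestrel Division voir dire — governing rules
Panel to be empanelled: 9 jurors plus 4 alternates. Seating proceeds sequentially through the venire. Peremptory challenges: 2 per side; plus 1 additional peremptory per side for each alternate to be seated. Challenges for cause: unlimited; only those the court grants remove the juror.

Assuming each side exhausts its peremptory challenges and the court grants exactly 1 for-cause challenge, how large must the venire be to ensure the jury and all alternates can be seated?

Seats to fill: 9 + 4 alternates = 13.
Peremptories: 2 + 1×4 = 6 per side × 2 sides = 12.
For-cause removals: 1.
Minimum venire: 13 + 12 + 1 = 26.

26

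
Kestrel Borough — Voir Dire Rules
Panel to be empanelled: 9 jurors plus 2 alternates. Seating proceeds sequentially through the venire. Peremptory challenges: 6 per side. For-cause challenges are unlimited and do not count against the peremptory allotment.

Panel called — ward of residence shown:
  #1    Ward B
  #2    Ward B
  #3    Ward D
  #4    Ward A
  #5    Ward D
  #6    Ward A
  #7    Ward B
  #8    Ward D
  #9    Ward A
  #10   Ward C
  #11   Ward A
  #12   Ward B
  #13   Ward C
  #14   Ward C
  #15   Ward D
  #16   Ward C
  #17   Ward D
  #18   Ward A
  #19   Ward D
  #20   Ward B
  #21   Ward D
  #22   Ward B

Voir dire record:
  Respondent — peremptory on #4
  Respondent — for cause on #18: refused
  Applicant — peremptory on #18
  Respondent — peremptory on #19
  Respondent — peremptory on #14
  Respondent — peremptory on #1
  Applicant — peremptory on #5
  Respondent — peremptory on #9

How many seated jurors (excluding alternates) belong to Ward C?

Removed: #1, #4, #5, #9, #14, #18, #19.
Seated jurors 1–9: #2, #3, #6, #7, #8, #10, #11, #12, #13 (alternates #15, #16 not counted).
Of those, in Ward C: #10, #13 → 2.

2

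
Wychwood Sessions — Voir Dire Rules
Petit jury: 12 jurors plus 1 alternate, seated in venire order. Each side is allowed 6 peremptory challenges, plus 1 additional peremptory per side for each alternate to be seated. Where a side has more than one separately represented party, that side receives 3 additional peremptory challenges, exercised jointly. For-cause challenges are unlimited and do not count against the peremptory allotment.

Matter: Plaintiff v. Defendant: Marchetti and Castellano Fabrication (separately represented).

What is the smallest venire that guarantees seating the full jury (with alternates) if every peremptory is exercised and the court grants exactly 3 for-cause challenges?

33

Seats to fill: 12 + 1 alternates = 13.
Peremptories — Plaintiff: 6 + 1×1 = 7; Defendant: 6 + 1×1 + 3 = 10; total 17.
For-cause removals: 3.
Minimum venire: 13 + 17 + 3 = 33.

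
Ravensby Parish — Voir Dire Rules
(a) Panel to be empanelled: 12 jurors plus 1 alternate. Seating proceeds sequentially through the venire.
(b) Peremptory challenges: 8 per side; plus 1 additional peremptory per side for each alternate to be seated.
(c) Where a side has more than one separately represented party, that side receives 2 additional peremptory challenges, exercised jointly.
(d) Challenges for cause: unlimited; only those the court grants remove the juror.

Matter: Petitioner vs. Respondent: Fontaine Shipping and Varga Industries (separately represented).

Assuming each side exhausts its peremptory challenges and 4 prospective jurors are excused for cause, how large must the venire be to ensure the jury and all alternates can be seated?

37

Seats to fill: 12 + 1 alternates = 13.
Peremptories — Petitioner: 8 + 1×1 = 9; Respondent: 8 + 1×1 + 2 = 11; total 20.
For-cause removals: 4.
Minimum venire: 13 + 20 + 4 = 37.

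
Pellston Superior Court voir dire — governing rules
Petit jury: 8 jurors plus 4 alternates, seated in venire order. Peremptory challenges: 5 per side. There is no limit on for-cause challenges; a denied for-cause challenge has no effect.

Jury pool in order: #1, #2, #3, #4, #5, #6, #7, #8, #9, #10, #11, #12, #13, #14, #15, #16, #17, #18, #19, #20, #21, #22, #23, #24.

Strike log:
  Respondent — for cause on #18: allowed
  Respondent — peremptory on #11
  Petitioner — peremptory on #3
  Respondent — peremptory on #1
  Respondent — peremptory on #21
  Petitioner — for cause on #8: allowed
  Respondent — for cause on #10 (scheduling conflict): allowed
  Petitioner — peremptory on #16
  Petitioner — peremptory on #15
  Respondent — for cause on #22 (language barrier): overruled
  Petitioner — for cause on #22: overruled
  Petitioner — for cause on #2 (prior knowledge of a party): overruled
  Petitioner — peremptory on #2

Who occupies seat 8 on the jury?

Removed: #1, #2, #3, #8, #10, #11, #15, #16, #18, #21. (#22 stays — for-cause denied.)
Seating in order: seats 1–8 → #4, #5, #6, #7, #9, #12, #13, #14; alternates → #17, #19, #20, #22.
So seat 8 is #14.

14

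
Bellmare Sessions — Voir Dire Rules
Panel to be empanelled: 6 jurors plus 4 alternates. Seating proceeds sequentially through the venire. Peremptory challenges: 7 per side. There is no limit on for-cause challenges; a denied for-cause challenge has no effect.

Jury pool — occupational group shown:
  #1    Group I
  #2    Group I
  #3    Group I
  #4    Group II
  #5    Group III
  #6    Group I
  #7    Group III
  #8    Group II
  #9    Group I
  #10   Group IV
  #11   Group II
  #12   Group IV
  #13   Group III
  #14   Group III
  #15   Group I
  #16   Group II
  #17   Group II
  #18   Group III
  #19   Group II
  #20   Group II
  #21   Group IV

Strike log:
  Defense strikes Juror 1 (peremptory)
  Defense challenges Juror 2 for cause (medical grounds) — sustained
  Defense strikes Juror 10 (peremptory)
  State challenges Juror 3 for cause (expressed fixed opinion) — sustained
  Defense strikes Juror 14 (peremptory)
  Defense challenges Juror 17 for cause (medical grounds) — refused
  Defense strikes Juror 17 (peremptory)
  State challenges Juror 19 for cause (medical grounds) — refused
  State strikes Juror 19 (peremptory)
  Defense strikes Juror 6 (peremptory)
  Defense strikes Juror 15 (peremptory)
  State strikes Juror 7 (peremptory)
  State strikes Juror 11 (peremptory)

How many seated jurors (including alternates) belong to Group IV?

Removed: #1, #2, #3, #6, #7, #10, #11, #14, #15, #17, #19.
Seated (10 incl. alternates): #4, #5, #8, #9, #12, #13, #16, #18, #20, #21.
Of those, in Group IV: #12, #21 → 2.

2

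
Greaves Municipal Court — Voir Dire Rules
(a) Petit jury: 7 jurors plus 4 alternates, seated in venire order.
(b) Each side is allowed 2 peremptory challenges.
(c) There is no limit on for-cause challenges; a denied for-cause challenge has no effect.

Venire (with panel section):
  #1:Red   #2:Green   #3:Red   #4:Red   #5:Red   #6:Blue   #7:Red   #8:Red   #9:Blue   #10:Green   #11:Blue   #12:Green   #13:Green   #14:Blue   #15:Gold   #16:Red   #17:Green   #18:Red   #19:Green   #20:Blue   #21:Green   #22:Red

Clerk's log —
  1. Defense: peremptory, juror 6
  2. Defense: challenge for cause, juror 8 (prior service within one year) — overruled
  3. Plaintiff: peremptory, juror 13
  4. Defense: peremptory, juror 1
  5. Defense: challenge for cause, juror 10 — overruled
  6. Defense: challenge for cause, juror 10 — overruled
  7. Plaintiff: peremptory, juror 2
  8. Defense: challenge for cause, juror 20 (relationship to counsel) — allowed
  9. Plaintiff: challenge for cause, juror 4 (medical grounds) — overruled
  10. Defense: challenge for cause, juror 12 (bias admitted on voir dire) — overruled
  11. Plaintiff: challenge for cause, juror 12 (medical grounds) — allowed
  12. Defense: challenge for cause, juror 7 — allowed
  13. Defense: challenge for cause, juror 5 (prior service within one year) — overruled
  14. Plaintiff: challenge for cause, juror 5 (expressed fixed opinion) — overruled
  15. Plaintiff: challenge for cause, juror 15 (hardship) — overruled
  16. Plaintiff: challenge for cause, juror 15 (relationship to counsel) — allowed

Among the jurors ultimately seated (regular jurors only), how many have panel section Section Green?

1

Removed: #1, #2, #6, #7, #12, #13, #15, #20.
Seated jurors 1–7: #3, #4, #5, #8, #9, #10, #11 (alternates #14, #16, #17, #18 not counted).
Of those, in Section Green: #10 → 1.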